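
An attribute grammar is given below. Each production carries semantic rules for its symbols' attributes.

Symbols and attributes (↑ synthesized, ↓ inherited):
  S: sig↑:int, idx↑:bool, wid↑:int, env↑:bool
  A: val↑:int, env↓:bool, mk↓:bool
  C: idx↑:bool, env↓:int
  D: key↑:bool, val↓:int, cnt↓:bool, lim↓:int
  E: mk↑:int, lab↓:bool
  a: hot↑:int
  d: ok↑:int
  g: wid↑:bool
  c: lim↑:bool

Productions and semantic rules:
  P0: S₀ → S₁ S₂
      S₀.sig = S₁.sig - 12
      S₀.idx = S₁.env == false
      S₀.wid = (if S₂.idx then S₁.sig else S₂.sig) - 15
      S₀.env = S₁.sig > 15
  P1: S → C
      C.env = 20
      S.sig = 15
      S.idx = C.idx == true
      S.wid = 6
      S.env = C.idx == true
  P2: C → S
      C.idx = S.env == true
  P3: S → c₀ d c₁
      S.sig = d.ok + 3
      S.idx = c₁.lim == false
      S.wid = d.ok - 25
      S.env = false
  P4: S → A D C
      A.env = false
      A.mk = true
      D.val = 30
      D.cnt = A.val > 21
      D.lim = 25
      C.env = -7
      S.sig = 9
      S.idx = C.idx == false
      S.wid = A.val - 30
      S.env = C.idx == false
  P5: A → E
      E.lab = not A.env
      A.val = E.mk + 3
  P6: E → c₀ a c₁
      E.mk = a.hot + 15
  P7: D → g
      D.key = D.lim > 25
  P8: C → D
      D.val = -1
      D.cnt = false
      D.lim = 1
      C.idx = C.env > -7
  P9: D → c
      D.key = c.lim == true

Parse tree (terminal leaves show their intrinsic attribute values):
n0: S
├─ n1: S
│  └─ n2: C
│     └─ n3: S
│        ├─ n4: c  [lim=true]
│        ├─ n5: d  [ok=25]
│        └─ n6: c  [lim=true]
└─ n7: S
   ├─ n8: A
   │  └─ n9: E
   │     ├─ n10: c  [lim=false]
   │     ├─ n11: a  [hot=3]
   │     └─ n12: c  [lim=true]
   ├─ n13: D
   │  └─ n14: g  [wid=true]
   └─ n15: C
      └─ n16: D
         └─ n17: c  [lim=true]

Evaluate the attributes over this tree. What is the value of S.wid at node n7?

1. n2.env = 20  [20]
2. n4.lim = true  [terminal]
3. n5.ok = 25  [terminal]
4. n6.lim = true  [terminal]
5. n3.sig = 28  [d.ok + 3]
6. n3.idx = false  [c₁.lim == false]
7. n3.wid = 0  [d.ok - 25]
8. n3.env = false  [false]
9. n2.idx = false  [S.env == true]
10. n1.sig = 15  [15]
11. n1.idx = false  [C.idx == true]
12. n1.wid = 6  [6]
13. n1.env = false  [C.idx == true]
14. n8.env = false  [false]
15. n8.mk = true  [true]
16. n9.lab = true  [not A.env]
17. n10.lim = false  [terminal]
18. n11.hot = 3  [terminal]
19. n12.lim = true  [terminal]
20. n9.mk = 18  [a.hot + 15]
21. n8.val = 21  [E.mk + 3]
22. n13.val = 30  [30]
23. n13.cnt = false  [A.val > 21]
24. n13.lim = 25  [25]
25. n14.wid = true  [terminal]
26. n13.key = false  [D.lim > 25]
27. n15.env = -7  [-7]
28. n16.val = -1  [-1]
29. n16.cnt = false  [false]
30. n16.lim = 1  [1]
31. n17.lim = true  [terminal]
32. n16.key = true  [c.lim == true]
33. n15.idx = false  [C.env > -7]
34. n7.sig = 9  [9]
35. n7.idx = true  [C.idx == false]
36. n7.wid = -9  [A.val - 30]
37. n7.env = true  [C.idx == false]
38. n0.sig = 3  [S₁.sig - 12]
39. n0.idx = true  [S₁.env == false]
40. n0.wid = 0  [(if S₂.idx then S₁.sig else S₂.sig) - 15]
41. n0.env = false  [S₁.sig > 15]

-9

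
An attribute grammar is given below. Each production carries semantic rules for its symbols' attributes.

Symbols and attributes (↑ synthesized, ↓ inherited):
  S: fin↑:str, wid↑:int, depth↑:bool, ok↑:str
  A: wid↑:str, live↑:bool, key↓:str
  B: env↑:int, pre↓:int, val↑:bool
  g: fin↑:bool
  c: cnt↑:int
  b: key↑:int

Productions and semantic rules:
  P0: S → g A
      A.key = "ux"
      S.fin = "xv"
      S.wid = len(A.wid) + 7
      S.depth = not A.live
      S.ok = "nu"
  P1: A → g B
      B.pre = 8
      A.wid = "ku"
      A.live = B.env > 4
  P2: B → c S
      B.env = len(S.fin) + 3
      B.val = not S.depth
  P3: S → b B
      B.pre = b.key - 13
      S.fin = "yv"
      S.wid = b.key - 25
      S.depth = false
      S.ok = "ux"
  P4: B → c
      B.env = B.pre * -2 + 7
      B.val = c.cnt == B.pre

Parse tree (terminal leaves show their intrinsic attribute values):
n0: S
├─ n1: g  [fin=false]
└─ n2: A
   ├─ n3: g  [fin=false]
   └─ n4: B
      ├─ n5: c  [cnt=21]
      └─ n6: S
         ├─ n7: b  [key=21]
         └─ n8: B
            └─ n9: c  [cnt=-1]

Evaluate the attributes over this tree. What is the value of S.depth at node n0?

false

1. n1.fin = false  [terminal]
2. n2.key = "ux"  ["ux"]
3. n3.fin = false  [terminal]
4. n4.pre = 8  [8]
5. n5.cnt = 21  [terminal]
6. n7.key = 21  [terminal]
7. n8.pre = 8  [b.key - 13]
8. n9.cnt = -1  [terminal]
9. n8.env = -9  [B.pre * -2 + 7]
10. n8.val = false  [c.cnt == B.pre]
11. n6.fin = "yv"  ["yv"]
12. n6.wid = -4  [b.key - 25]
13. n6.depth = false  [false]
14. n6.ok = "ux"  ["ux"]
15. n4.env = 5  [len(S.fin) + 3]
16. n4.val = true  [not S.depth]
17. n2.wid = "ku"  ["ku"]
18. n2.live = true  [B.env > 4]
19. n0.fin = "xv"  ["xv"]
20. n0.wid = 9  [len(A.wid) + 7]
21. n0.depth = false  [not A.live]
22. n0.ok = "nu"  ["nu"]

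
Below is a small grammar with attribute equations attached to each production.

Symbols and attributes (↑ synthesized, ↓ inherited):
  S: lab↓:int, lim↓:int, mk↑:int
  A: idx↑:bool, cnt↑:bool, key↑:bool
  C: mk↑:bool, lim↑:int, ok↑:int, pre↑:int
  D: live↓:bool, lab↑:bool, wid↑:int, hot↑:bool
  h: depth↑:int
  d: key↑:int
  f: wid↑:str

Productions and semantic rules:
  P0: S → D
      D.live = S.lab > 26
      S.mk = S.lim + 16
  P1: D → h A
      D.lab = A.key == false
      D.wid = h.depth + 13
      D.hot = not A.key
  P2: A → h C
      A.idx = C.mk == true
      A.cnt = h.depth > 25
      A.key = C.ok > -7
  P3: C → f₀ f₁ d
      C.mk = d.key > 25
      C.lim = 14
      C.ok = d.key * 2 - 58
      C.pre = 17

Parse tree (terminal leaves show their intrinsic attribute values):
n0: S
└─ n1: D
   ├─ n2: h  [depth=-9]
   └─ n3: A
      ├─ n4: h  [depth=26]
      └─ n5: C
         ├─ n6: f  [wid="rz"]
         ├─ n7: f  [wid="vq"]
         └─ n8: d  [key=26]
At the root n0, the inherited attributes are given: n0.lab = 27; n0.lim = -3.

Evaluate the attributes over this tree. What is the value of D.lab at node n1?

false

1. n0.lab = 27  [given at root]
2. n0.lim = -3  [given at root]
3. n1.live = true  [S.lab > 26]
4. n2.depth = -9  [terminal]
5. n4.depth = 26  [terminal]
6. n6.wid = "rz"  [terminal]
7. n7.wid = "vq"  [terminal]
8. n8.key = 26  [terminal]
9. n5.mk = true  [d.key > 25]
10. n5.lim = 14  [14]
11. n5.ok = -6  [d.key * 2 - 58]
12. n5.pre = 17  [17]
13. n3.idx = true  [C.mk == true]
14. n3.cnt = true  [h.depth > 25]
15. n3.key = true  [C.ok > -7]
16. n1.lab = false  [A.key == false]
17. n1.wid = 4  [h.depth + 13]
18. n1.hot = false  [not A.key]
19. n0.mk = 13  [S.lim + 16]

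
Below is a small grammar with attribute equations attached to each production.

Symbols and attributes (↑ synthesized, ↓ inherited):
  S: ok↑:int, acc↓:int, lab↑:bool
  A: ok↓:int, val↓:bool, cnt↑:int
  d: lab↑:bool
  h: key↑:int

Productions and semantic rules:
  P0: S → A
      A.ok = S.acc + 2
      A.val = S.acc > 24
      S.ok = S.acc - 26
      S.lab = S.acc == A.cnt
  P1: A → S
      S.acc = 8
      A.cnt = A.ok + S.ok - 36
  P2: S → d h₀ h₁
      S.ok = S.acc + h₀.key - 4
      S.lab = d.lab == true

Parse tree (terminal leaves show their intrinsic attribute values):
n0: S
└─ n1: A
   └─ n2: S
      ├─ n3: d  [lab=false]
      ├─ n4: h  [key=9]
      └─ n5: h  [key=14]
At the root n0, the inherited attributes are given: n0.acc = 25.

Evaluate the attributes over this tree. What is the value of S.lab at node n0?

false

1. n0.acc = 25  [given at root]
2. n1.ok = 27  [S.acc + 2]
3. n1.val = true  [S.acc > 24]
4. n2.acc = 8  [8]
5. n3.lab = false  [terminal]
6. n4.key = 9  [terminal]
7. n5.key = 14  [terminal]
8. n2.ok = 13  [S.acc + h₀.key - 4]
9. n2.lab = false  [d.lab == true]
10. n1.cnt = 4  [A.ok + S.ok - 36]
11. n0.ok = -1  [S.acc - 26]
12. n0.lab = false  [S.acc == A.cnt]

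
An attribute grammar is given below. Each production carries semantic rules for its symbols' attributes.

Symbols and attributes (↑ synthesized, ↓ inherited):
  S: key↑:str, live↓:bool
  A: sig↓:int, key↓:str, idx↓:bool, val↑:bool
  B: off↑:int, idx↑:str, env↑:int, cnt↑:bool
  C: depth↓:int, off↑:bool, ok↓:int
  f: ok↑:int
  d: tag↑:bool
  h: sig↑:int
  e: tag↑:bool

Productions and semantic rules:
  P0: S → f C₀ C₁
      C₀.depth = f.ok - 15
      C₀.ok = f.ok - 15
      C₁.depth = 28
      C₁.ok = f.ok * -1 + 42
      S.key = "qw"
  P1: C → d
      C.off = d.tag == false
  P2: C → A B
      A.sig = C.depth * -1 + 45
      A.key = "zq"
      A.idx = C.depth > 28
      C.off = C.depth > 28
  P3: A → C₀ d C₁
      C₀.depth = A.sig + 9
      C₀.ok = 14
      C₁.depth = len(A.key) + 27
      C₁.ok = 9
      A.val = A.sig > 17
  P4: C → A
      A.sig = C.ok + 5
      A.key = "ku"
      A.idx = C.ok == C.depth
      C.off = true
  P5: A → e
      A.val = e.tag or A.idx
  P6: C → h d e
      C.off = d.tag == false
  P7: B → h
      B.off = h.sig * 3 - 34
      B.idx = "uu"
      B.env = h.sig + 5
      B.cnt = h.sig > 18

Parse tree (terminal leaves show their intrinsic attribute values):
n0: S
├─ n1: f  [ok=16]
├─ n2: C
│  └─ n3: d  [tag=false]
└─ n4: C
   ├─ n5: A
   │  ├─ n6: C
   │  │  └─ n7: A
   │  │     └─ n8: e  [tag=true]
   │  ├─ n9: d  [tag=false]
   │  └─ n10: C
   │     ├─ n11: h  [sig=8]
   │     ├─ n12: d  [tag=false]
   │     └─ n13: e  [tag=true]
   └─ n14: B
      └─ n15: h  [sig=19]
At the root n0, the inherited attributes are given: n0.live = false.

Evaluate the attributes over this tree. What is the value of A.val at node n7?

1. n0.live = false  [given at root]
2. n1.ok = 16  [terminal]
3. n2.depth = 1  [f.ok - 15]
4. n2.ok = 1  [f.ok - 15]
5. n3.tag = false  [terminal]
6. n2.off = true  [d.tag == false]
7. n4.depth = 28  [28]
8. n4.ok = 26  [f.ok * -1 + 42]
9. n5.sig = 17  [C.depth * -1 + 45]
10. n5.key = "zq"  ["zq"]
11. n5.idx = false  [C.depth > 28]
12. n6.depth = 26  [A.sig + 9]
13. n6.ok = 14  [14]
14. n7.sig = 19  [C.ok + 5]
15. n7.key = "ku"  ["ku"]
16. n7.idx = false  [C.ok == C.depth]
17. n8.tag = true  [terminal]
18. n7.val = true  [e.tag or A.idx]
19. n6.off = true  [true]
20. n9.tag = false  [terminal]
21. n10.depth = 29  [len(A.key) + 27]
22. n10.ok = 9  [9]
23. n11.sig = 8  [terminal]
24. n12.tag = false  [terminal]
25. n13.tag = true  [terminal]
26. n10.off = true  [d.tag == false]
27. n5.val = false  [A.sig > 17]
28. n15.sig = 19  [terminal]
29. n14.off = 23  [h.sig * 3 - 34]
30. n14.idx = "uu"  ["uu"]
31. n14.env = 24  [h.sig + 5]
32. n14.cnt = true  [h.sig > 18]
33. n4.off = false  [C.depth > 28]
34. n0.key = "qw"  ["qw"]

true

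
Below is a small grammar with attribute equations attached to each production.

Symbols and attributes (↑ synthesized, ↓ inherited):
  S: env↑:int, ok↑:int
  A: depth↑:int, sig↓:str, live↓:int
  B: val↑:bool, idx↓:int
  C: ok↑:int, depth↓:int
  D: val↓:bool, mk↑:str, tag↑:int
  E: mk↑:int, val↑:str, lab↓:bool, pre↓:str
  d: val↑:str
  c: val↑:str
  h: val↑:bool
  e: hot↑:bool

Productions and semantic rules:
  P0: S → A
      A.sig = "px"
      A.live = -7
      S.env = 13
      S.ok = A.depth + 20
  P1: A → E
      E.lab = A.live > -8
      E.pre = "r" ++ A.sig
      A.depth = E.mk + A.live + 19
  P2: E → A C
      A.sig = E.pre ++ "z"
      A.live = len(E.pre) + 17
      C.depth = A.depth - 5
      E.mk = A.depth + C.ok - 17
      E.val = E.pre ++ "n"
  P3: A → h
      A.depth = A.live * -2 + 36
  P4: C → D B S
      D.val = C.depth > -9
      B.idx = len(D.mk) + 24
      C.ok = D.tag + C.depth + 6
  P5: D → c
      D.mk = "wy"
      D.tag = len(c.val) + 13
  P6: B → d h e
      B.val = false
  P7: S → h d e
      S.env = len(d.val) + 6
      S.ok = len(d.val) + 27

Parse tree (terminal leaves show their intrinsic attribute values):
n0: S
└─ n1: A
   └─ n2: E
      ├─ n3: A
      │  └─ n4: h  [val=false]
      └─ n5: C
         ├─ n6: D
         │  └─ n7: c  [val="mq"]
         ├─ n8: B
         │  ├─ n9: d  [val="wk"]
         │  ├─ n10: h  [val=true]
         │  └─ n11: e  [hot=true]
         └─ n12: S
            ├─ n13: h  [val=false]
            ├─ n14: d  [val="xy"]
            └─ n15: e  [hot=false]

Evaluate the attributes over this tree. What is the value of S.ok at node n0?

1. n1.sig = "px"  ["px"]
2. n1.live = -7  [-7]
3. n2.lab = true  [A.live > -8]
4. n2.pre = "rpx"  ["r" ++ A.sig]
5. n3.sig = "rpxz"  [E.pre ++ "z"]
6. n3.live = 20  [len(E.pre) + 17]
7. n4.val = false  [terminal]
8. n3.depth = -4  [A.live * -2 + 36]
9. n5.depth = -9  [A.depth - 5]
10. n6.val = false  [C.depth > -9]
11. n7.val = "mq"  [terminal]
12. n6.mk = "wy"  ["wy"]
13. n6.tag = 15  [len(c.val) + 13]
14. n8.idx = 26  [len(D.mk) + 24]
15. n9.val = "wk"  [terminal]
16. n10.val = true  [terminal]
17. n11.hot = true  [terminal]
18. n8.val = false  [false]
19. n13.val = false  [terminal]
20. n14.val = "xy"  [terminal]
21. n15.hot = false  [terminal]
22. n12.env = 8  [len(d.val) + 6]
23. n12.ok = 29  [len(d.val) + 27]
24. n5.ok = 12  [D.tag + C.depth + 6]
25. n2.mk = -9  [A.depth + C.ok - 17]
26. n2.val = "rpxn"  [E.pre ++ "n"]
27. n1.depth = 3  [E.mk + A.live + 19]
28. n0.env = 13  [13]
29. n0.ok = 23  [A.depth + 20]

23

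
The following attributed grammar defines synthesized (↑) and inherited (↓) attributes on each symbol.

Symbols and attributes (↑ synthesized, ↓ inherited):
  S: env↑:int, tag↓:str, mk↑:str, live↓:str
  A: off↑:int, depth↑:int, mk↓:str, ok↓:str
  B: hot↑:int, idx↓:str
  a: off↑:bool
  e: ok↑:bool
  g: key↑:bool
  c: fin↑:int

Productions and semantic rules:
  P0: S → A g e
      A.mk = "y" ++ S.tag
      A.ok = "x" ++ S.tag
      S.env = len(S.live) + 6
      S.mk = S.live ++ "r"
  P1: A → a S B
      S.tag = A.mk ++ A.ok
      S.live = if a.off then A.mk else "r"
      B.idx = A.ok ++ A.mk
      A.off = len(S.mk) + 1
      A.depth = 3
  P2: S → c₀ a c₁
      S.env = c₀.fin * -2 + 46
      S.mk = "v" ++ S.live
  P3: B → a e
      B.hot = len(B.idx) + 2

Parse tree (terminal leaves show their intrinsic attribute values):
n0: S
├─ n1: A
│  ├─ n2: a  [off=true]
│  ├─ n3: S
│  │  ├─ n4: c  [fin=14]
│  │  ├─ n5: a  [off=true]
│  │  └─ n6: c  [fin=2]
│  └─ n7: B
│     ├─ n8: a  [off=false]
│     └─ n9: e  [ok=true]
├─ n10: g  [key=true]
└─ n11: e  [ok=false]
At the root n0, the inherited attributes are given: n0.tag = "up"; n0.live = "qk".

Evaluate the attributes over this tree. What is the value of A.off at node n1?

5

1. n0.tag = "up"  [given at root]
2. n0.live = "qk"  [given at root]
3. n1.mk = "yup"  ["y" ++ S.tag]
4. n1.ok = "xup"  ["x" ++ S.tag]
5. n2.off = true  [terminal]
6. n3.tag = "yupxup"  [A.mk ++ A.ok]
7. n3.live = "yup"  [if a.off then A.mk else "r"]
8. n4.fin = 14  [terminal]
9. n5.off = true  [terminal]
10. n6.fin = 2  [terminal]
11. n3.env = 18  [c₀.fin * -2 + 46]
12. n3.mk = "vyup"  ["v" ++ S.live]
13. n7.idx = "xupyup"  [A.ok ++ A.mk]
14. n8.off = false  [terminal]
15. n9.ok = true  [terminal]
16. n7.hot = 8  [len(B.idx) + 2]
17. n1.off = 5  [len(S.mk) + 1]
18. n1.depth = 3  [3]
19. n10.key = true  [terminal]
20. n11.ok = false  [terminal]
21. n0.env = 8  [len(S.live) + 6]
22. n0.mk = "qkr"  [S.live ++ "r"]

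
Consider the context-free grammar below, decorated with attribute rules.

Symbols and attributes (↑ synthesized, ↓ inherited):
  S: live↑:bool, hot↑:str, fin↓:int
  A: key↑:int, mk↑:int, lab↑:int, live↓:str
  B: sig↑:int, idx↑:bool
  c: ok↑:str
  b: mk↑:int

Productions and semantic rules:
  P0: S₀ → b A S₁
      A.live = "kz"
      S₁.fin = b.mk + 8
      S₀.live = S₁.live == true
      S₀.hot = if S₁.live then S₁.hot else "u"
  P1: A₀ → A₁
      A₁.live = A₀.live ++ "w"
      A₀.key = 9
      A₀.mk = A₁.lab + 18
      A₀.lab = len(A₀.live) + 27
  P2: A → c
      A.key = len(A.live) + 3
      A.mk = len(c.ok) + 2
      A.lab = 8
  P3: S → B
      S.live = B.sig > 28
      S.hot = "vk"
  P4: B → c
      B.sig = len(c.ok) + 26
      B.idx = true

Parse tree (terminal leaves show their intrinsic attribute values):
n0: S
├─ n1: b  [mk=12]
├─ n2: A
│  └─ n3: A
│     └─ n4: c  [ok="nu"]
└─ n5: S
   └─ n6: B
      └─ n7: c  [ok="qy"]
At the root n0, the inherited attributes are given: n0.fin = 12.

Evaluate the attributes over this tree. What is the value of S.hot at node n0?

"u"

1. n0.fin = 12  [given at root]
2. n1.mk = 12  [terminal]
3. n2.live = "kz"  ["kz"]
4. n3.live = "kzw"  [A₀.live ++ "w"]
5. n4.ok = "nu"  [terminal]
6. n3.key = 6  [len(A.live) + 3]
7. n3.mk = 4  [len(c.ok) + 2]
8. n3.lab = 8  [8]
9. n2.key = 9  [9]
10. n2.mk = 26  [A₁.lab + 18]
11. n2.lab = 29  [len(A₀.live) + 27]
12. n5.fin = 20  [b.mk + 8]
13. n7.ok = "qy"  [terminal]
14. n6.sig = 28  [len(c.ok) + 26]
15. n6.idx = true  [true]
16. n5.live = false  [B.sig > 28]
17. n5.hot = "vk"  ["vk"]
18. n0.live = false  [S₁.live == true]
19. n0.hot = "u"  [if S₁.live then S₁.hot else "u"]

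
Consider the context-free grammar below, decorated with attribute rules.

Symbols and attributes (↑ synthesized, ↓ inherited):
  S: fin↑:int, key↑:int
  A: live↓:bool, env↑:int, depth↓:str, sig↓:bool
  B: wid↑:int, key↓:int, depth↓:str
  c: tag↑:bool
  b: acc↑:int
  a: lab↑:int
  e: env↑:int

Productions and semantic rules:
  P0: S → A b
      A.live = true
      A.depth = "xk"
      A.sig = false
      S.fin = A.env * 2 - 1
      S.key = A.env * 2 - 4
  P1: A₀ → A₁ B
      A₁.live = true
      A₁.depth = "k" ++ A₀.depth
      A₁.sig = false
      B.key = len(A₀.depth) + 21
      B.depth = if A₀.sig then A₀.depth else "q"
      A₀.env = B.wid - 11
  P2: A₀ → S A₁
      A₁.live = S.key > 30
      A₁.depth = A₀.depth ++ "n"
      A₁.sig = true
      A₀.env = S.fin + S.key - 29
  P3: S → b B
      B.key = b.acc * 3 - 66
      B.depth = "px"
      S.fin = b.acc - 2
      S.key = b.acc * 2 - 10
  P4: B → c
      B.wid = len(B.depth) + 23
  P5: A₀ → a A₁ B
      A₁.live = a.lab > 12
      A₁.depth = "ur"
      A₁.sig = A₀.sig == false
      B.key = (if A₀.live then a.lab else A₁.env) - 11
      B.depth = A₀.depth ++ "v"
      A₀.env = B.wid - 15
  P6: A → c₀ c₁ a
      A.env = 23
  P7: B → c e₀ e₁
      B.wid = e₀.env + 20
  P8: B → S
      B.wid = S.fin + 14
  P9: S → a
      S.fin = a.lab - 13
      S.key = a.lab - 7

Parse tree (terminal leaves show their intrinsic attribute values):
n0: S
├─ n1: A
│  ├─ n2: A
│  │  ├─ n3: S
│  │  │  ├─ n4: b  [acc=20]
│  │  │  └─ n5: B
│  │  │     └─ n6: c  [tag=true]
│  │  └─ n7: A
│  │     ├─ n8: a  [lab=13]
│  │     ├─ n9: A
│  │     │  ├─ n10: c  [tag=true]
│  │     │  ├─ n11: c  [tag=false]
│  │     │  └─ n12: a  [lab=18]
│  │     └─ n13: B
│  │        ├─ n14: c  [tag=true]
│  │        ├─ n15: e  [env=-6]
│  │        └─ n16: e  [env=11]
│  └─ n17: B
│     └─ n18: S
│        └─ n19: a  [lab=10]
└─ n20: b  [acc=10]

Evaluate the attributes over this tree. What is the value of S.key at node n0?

1. n1.live = true  [true]
2. n1.depth = "xk"  ["xk"]
3. n1.sig = false  [false]
4. n2.live = true  [true]
5. n2.depth = "kxk"  ["k" ++ A₀.depth]
6. n2.sig = false  [false]
7. n4.acc = 20  [terminal]
8. n5.key = -6  [b.acc * 3 - 66]
9. n5.depth = "px"  ["px"]
10. n6.tag = true  [terminal]
11. n5.wid = 25  [len(B.depth) + 23]
12. n3.fin = 18  [b.acc - 2]
13. n3.key = 30  [b.acc * 2 - 10]
14. n7.live = false  [S.key > 30]
15. n7.depth = "kxkn"  [A₀.depth ++ "n"]
16. n7.sig = true  [true]
17. n8.lab = 13  [terminal]
18. n9.live = true  [a.lab > 12]
19. n9.depth = "ur"  ["ur"]
20. n9.sig = false  [A₀.sig == false]
21. n10.tag = true  [terminal]
22. n11.tag = false  [terminal]
23. n12.lab = 18  [terminal]
24. n9.env = 23  [23]
25. n13.key = 12  [(if A₀.live then a.lab else A₁.env) - 11]
26. n13.depth = "kxknv"  [A₀.depth ++ "v"]
27. n14.tag = true  [terminal]
28. n15.env = -6  [terminal]
29. n16.env = 11  [terminal]
30. n13.wid = 14  [e₀.env + 20]
31. n7.env = -1  [B.wid - 15]
32. n2.env = 19  [S.fin + S.key - 29]
33. n17.key = 23  [len(A₀.depth) + 21]
34. n17.depth = "q"  [if A₀.sig then A₀.depth else "q"]
35. n19.lab = 10  [terminal]
36. n18.fin = -3  [a.lab - 13]
37. n18.key = 3  [a.lab - 7]
38. n17.wid = 11  [S.fin + 14]
39. n1.env = 0  [B.wid - 11]
40. n20.acc = 10  [terminal]
41. n0.fin = -1  [A.env * 2 - 1]
42. n0.key = -4  [A.env * 2 - 4]

-4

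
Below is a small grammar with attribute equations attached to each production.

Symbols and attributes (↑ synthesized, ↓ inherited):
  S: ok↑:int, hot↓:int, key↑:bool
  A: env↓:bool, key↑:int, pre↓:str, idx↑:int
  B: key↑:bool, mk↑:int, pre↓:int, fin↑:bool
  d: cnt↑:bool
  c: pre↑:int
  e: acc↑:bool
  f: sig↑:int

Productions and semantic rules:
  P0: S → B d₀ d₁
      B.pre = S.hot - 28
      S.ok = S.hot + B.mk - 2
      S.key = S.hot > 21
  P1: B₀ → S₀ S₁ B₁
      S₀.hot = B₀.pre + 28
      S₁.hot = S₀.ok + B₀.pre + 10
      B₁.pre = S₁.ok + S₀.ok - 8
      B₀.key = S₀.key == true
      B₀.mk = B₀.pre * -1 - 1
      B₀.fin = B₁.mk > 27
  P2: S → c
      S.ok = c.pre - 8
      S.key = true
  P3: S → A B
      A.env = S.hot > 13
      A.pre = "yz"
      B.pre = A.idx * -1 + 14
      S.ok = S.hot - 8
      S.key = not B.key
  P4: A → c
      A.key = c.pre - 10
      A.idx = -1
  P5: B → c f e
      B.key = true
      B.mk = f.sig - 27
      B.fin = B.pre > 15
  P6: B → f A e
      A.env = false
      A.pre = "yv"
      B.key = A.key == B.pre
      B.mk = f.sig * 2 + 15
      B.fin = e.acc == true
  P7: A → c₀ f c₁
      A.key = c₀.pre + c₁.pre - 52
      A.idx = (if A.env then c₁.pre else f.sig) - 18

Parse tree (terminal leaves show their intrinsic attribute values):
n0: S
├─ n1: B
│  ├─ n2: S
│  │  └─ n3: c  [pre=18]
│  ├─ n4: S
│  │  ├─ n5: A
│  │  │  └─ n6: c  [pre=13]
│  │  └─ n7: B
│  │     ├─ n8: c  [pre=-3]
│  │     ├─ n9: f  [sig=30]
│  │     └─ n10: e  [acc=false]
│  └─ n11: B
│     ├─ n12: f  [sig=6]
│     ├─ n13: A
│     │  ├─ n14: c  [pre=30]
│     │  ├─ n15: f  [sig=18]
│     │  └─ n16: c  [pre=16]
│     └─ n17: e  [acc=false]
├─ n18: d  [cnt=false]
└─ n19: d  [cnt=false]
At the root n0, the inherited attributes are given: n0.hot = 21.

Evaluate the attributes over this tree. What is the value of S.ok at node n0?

1. n0.hot = 21  [given at root]
2. n1.pre = -7  [S.hot - 28]
3. n2.hot = 21  [B₀.pre + 28]
4. n3.pre = 18  [terminal]
5. n2.ok = 10  [c.pre - 8]
6. n2.key = true  [true]
7. n4.hot = 13  [S₀.ok + B₀.pre + 10]
8. n5.env = false  [S.hot > 13]
9. n5.pre = "yz"  ["yz"]
10. n6.pre = 13  [terminal]
11. n5.key = 3  [c.pre - 10]
12. n5.idx = -1  [-1]
13. n7.pre = 15  [A.idx * -1 + 14]
14. n8.pre = -3  [terminal]
15. n9.sig = 30  [terminal]
16. n10.acc = false  [terminal]
17. n7.key = true  [true]
18. n7.mk = 3  [f.sig - 27]
19. n7.fin = false  [B.pre > 15]
20. n4.ok = 5  [S.hot - 8]
21. n4.key = false  [not B.key]
22. n11.pre = 7  [S₁.ok + S₀.ok - 8]
23. n12.sig = 6  [terminal]
24. n13.env = false  [false]
25. n13.pre = "yv"  ["yv"]
26. n14.pre = 30  [terminal]
27. n15.sig = 18  [terminal]
28. n16.pre = 16  [terminal]
29. n13.key = -6  [c₀.pre + c₁.pre - 52]
30. n13.idx = 0  [(if A.env then c₁.pre else f.sig) - 18]
31. n17.acc = false  [terminal]
32. n11.key = false  [A.key == B.pre]
33. n11.mk = 27  [f.sig * 2 + 15]
34. n11.fin = false  [e.acc == true]
35. n1.key = true  [S₀.key == true]
36. n1.mk = 6  [B₀.pre * -1 - 1]
37. n1.fin = false  [B₁.mk > 27]
38. n18.cnt = false  [terminal]
39. n19.cnt = false  [terminal]
40. n0.ok = 25  [S.hot + B.mk - 2]
41. n0.key = false  [S.hot > 21]

25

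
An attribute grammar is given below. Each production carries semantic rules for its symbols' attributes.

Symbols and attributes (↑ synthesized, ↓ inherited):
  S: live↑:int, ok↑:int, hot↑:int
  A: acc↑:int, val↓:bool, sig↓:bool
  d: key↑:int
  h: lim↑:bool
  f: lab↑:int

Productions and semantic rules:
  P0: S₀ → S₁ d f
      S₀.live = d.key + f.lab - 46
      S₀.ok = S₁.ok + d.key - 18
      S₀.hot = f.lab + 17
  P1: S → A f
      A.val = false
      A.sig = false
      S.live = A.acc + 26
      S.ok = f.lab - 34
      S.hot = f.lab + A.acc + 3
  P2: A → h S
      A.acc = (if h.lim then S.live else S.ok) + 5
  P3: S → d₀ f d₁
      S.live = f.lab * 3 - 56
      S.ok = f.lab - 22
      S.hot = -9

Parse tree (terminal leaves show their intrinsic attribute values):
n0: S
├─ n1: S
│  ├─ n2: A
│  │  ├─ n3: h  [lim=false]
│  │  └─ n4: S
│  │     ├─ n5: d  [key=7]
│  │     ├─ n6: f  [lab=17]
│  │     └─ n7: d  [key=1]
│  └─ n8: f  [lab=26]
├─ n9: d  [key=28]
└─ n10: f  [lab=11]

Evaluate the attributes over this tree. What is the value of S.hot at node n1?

1. n2.val = false  [false]
2. n2.sig = false  [false]
3. n3.lim = false  [terminal]
4. n5.key = 7  [terminal]
5. n6.lab = 17  [terminal]
6. n7.key = 1  [terminal]
7. n4.live = -5  [f.lab * 3 - 56]
8. n4.ok = -5  [f.lab - 22]
9. n4.hot = -9  [-9]
10. n2.acc = 0  [(if h.lim then S.live else S.ok) + 5]
11. n8.lab = 26  [terminal]
12. n1.live = 26  [A.acc + 26]
13. n1.ok = -8  [f.lab - 34]
14. n1.hot = 29  [f.lab + A.acc + 3]
15. n9.key = 28  [terminal]
16. n10.lab = 11  [terminal]
17. n0.live = -7  [d.key + f.lab - 46]
18. n0.ok = 2  [S₁.ok + d.key - 18]
19. n0.hot = 28  [f.lab + 17]

29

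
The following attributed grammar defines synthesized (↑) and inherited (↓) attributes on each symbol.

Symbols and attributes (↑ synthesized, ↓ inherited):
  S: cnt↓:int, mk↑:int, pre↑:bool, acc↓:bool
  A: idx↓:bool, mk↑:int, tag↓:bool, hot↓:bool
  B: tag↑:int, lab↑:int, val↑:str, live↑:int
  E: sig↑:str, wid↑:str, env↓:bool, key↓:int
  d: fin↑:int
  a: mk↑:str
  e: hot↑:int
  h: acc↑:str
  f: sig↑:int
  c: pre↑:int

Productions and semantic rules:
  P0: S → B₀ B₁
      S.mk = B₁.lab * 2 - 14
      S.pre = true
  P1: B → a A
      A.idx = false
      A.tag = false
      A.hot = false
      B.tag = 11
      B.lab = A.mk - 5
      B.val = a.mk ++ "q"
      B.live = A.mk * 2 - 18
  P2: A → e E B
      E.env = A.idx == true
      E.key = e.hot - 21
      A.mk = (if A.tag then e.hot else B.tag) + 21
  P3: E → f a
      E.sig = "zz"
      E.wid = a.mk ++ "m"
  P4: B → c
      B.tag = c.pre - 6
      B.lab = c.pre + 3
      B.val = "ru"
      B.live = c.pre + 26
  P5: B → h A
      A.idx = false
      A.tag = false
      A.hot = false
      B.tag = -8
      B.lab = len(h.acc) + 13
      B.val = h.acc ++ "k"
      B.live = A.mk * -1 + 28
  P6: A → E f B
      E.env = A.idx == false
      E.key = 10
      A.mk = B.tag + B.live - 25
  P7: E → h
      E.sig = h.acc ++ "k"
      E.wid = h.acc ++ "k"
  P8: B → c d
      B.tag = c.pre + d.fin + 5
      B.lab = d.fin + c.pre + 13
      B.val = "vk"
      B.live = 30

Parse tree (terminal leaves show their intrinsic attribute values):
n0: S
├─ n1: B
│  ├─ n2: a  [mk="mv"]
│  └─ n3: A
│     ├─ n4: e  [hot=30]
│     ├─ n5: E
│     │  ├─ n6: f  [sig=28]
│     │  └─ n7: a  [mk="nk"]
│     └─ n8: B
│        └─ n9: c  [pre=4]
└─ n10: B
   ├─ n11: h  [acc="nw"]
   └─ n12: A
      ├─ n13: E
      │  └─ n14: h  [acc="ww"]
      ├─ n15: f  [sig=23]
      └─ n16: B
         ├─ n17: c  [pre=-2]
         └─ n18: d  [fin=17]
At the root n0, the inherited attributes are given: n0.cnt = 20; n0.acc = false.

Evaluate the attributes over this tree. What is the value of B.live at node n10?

1. n0.cnt = 20  [given at root]
2. n0.acc = false  [given at root]
3. n2.mk = "mv"  [terminal]
4. n3.idx = false  [false]
5. n3.tag = false  [false]
6. n3.hot = false  [false]
7. n4.hot = 30  [terminal]
8. n5.env = false  [A.idx == true]
9. n5.key = 9  [e.hot - 21]
10. n6.sig = 28  [terminal]
11. n7.mk = "nk"  [terminal]
12. n5.sig = "zz"  ["zz"]
13. n5.wid = "nkm"  [a.mk ++ "m"]
14. n9.pre = 4  [terminal]
15. n8.tag = -2  [c.pre - 6]
16. n8.lab = 7  [c.pre + 3]
17. n8.val = "ru"  ["ru"]
18. n8.live = 30  [c.pre + 26]
19. n3.mk = 19  [(if A.tag then e.hot else B.tag) + 21]
20. n1.tag = 11  [11]
21. n1.lab = 14  [A.mk - 5]
22. n1.val = "mvq"  [a.mk ++ "q"]
23. n1.live = 20  [A.mk * 2 - 18]
24. n11.acc = "nw"  [terminal]
25. n12.idx = false  [false]
26. n12.tag = false  [false]
27. n12.hot = false  [false]
28. n13.env = true  [A.idx == false]
29. n13.key = 10  [10]
30. n14.acc = "ww"  [terminal]
31. n13.sig = "wwk"  [h.acc ++ "k"]
32. n13.wid = "wwk"  [h.acc ++ "k"]
33. n15.sig = 23  [terminal]
34. n17.pre = -2  [terminal]
35. n18.fin = 17  [terminal]
36. n16.tag = 20  [c.pre + d.fin + 5]
37. n16.lab = 28  [d.fin + c.pre + 13]
38. n16.val = "vk"  ["vk"]
39. n16.live = 30  [30]
40. n12.mk = 25  [B.tag + B.live - 25]
41. n10.tag = -8  [-8]
42. n10.lab = 15  [len(h.acc) + 13]
43. n10.val = "nwk"  [h.acc ++ "k"]
44. n10.live = 3  [A.mk * -1 + 28]
45. n0.mk = 16  [B₁.lab * 2 - 14]
46. n0.pre = true  [true]

3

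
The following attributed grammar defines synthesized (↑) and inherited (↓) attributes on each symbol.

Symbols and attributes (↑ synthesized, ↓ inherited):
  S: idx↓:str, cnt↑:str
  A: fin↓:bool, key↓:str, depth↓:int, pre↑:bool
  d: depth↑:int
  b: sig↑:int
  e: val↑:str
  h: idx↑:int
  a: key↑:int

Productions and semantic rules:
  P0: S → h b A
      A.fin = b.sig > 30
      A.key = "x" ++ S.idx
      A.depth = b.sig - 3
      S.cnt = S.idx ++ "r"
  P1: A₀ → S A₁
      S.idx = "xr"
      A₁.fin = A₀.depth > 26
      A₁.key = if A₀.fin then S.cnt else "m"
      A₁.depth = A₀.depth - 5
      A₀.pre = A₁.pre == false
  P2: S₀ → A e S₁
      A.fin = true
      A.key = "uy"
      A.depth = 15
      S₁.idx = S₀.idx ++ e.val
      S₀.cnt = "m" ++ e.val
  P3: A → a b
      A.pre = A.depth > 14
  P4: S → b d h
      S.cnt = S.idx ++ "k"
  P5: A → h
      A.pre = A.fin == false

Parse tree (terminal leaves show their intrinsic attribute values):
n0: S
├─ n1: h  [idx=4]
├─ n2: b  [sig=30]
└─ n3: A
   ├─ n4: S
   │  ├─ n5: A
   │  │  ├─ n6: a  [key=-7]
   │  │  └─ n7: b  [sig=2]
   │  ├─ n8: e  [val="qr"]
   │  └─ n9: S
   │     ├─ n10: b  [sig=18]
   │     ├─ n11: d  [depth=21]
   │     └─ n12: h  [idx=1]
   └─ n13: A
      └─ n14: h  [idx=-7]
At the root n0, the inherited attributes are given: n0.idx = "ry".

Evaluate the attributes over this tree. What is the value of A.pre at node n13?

false

1. n0.idx = "ry"  [given at root]
2. n1.idx = 4  [terminal]
3. n2.sig = 30  [terminal]
4. n3.fin = false  [b.sig > 30]
5. n3.key = "xry"  ["x" ++ S.idx]
6. n3.depth = 27  [b.sig - 3]
7. n4.idx = "xr"  ["xr"]
8. n5.fin = true  [true]
9. n5.key = "uy"  ["uy"]
10. n5.depth = 15  [15]
11. n6.key = -7  [terminal]
12. n7.sig = 2  [terminal]
13. n5.pre = true  [A.depth > 14]
14. n8.val = "qr"  [terminal]
15. n9.idx = "xrqr"  [S₀.idx ++ e.val]
16. n10.sig = 18  [terminal]
17. n11.depth = 21  [terminal]
18. n12.idx = 1  [terminal]
19. n9.cnt = "xrqrk"  [S.idx ++ "k"]
20. n4.cnt = "mqr"  ["m" ++ e.val]
21. n13.fin = true  [A₀.depth > 26]
22. n13.key = "m"  [if A₀.fin then S.cnt else "m"]
23. n13.depth = 22  [A₀.depth - 5]
24. n14.idx = -7  [terminal]
25. n13.pre = false  [A.fin == false]
26. n3.pre = true  [A₁.pre == false]
27. n0.cnt = "ryr"  [S.idx ++ "r"]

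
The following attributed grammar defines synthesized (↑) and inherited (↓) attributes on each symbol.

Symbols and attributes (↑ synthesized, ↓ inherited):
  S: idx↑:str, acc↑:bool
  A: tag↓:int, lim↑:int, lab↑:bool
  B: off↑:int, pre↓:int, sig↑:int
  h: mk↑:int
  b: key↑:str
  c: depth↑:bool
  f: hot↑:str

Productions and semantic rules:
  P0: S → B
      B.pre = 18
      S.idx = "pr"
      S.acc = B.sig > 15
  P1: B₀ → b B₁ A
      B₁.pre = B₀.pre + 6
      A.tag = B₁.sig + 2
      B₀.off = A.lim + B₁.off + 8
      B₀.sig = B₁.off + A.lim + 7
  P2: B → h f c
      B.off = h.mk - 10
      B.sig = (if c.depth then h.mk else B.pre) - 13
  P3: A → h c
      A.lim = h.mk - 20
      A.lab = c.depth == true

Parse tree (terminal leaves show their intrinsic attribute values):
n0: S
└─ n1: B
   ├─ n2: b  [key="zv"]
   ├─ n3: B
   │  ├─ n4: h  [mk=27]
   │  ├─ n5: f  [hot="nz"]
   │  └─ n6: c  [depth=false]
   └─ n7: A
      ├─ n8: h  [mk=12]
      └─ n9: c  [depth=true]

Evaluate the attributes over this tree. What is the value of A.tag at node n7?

13

1. n1.pre = 18  [18]
2. n2.key = "zv"  [terminal]
3. n3.pre = 24  [B₀.pre + 6]
4. n4.mk = 27  [terminal]
5. n5.hot = "nz"  [terminal]
6. n6.depth = false  [terminal]
7. n3.off = 17  [h.mk - 10]
8. n3.sig = 11  [(if c.depth then h.mk else B.pre) - 13]
9. n7.tag = 13  [B₁.sig + 2]
10. n8.mk = 12  [terminal]
11. n9.depth = true  [terminal]
12. n7.lim = -8  [h.mk - 20]
13. n7.lab = true  [c.depth == true]
14. n1.off = 17  [A.lim + B₁.off + 8]
15. n1.sig = 16  [B₁.off + A.lim + 7]
16. n0.idx = "pr"  ["pr"]
17. n0.acc = true  [B.sig > 15]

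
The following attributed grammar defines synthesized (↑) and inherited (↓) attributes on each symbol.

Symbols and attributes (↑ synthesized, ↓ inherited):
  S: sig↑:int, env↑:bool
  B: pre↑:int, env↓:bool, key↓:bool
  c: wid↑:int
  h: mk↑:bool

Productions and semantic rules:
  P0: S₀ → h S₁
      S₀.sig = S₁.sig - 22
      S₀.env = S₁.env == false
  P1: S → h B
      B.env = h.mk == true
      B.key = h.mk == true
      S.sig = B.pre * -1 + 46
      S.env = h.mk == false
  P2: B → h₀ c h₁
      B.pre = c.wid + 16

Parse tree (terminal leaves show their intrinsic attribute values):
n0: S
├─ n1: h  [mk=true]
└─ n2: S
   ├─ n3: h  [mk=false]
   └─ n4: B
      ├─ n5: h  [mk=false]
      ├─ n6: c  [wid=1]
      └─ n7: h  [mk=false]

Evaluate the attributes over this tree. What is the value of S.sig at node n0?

1. n1.mk = true  [terminal]
2. n3.mk = false  [terminal]
3. n4.env = false  [h.mk == true]
4. n4.key = false  [h.mk == true]
5. n5.mk = false  [terminal]
6. n6.wid = 1  [terminal]
7. n7.mk = false  [terminal]
8. n4.pre = 17  [c.wid + 16]
9. n2.sig = 29  [B.pre * -1 + 46]
10. n2.env = true  [h.mk == false]
11. n0.sig = 7  [S₁.sig - 22]
12. n0.env = false  [S₁.env == false]

7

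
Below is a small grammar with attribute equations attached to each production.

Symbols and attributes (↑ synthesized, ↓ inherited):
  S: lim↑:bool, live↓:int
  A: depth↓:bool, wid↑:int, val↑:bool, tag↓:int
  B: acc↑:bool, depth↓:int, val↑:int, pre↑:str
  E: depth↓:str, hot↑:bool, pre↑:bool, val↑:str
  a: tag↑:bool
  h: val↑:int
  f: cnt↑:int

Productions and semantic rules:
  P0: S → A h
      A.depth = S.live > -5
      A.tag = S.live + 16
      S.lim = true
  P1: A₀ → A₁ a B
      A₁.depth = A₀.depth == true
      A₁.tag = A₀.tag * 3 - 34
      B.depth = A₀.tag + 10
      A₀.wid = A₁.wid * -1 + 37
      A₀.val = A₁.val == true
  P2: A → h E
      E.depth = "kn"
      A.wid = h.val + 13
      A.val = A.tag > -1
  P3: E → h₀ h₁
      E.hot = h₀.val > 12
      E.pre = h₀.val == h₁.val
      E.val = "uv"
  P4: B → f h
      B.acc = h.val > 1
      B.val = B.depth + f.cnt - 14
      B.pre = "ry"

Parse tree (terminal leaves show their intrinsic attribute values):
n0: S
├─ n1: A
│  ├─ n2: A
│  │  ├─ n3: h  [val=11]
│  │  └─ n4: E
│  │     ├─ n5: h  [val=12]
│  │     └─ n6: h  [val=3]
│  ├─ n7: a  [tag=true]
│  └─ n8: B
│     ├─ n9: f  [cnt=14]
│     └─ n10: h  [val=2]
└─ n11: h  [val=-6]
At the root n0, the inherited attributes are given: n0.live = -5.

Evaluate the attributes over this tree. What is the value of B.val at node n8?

1. n0.live = -5  [given at root]
2. n1.depth = false  [S.live > -5]
3. n1.tag = 11  [S.live + 16]
4. n2.depth = false  [A₀.depth == true]
5. n2.tag = -1  [A₀.tag * 3 - 34]
6. n3.val = 11  [terminal]
7. n4.depth = "kn"  ["kn"]
8. n5.val = 12  [terminal]
9. n6.val = 3  [terminal]
10. n4.hot = false  [h₀.val > 12]
11. n4.pre = false  [h₀.val == h₁.val]
12. n4.val = "uv"  ["uv"]
13. n2.wid = 24  [h.val + 13]
14. n2.val = false  [A.tag > -1]
15. n7.tag = true  [terminal]
16. n8.depth = 21  [A₀.tag + 10]
17. n9.cnt = 14  [terminal]
18. n10.val = 2  [terminal]
19. n8.acc = true  [h.val > 1]
20. n8.val = 21  [B.depth + f.cnt - 14]
21. n8.pre = "ry"  ["ry"]
22. n1.wid = 13  [A₁.wid * -1 + 37]
23. n1.val = false  [A₁.val == true]
24. n11.val = -6  [terminal]
25. n0.lim = true  [true]

21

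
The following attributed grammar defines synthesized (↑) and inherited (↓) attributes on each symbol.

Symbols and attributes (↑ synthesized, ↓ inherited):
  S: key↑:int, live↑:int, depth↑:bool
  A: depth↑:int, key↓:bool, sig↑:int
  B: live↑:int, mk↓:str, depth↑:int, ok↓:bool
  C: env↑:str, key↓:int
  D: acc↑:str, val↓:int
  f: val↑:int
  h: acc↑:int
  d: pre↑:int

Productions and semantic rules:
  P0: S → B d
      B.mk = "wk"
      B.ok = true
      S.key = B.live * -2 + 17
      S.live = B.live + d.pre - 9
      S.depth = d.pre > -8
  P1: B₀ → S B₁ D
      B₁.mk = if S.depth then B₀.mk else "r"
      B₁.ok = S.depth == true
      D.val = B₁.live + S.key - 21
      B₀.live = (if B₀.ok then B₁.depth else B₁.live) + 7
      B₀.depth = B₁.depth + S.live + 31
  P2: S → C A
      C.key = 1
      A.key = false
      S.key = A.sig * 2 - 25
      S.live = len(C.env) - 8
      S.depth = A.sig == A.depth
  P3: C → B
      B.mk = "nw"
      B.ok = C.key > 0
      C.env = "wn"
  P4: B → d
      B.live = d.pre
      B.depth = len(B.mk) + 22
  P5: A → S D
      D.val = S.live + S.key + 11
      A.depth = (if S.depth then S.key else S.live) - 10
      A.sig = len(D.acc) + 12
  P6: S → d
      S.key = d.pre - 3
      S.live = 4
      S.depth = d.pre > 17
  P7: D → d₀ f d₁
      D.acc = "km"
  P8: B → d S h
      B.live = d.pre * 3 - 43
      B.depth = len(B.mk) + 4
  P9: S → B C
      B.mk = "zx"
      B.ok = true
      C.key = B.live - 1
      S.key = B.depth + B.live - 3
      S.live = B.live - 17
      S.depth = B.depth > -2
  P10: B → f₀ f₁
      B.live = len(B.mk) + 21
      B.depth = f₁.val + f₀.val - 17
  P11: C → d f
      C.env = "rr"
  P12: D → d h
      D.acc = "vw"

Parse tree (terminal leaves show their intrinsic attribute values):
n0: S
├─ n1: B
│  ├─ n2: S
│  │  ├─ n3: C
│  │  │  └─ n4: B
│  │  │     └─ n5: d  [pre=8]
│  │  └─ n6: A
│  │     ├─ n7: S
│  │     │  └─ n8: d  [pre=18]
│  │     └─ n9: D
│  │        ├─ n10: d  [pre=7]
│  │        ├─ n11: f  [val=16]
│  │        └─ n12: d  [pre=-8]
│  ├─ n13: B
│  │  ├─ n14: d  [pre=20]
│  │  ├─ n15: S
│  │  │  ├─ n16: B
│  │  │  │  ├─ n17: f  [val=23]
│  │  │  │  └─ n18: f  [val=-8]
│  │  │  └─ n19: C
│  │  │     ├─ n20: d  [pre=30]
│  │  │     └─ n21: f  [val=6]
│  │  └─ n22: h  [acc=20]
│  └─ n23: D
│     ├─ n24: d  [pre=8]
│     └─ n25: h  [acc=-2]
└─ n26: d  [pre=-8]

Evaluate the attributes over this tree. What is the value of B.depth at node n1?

1. n1.mk = "wk"  ["wk"]
2. n1.ok = true  [true]
3. n3.key = 1  [1]
4. n4.mk = "nw"  ["nw"]
5. n4.ok = true  [C.key > 0]
6. n5.pre = 8  [terminal]
7. n4.live = 8  [d.pre]
8. n4.depth = 24  [len(B.mk) + 22]
9. n3.env = "wn"  ["wn"]
10. n6.key = false  [false]
11. n8.pre = 18  [terminal]
12. n7.key = 15  [d.pre - 3]
13. n7.live = 4  [4]
14. n7.depth = true  [d.pre > 17]
15. n9.val = 30  [S.live + S.key + 11]
16. n10.pre = 7  [terminal]
17. n11.val = 16  [terminal]
18. n12.pre = -8  [terminal]
19. n9.acc = "km"  ["km"]
20. n6.depth = 5  [(if S.depth then S.key else S.live) - 10]
21. n6.sig = 14  [len(D.acc) + 12]
22. n2.key = 3  [A.sig * 2 - 25]
23. n2.live = -6  [len(C.env) - 8]
24. n2.depth = false  [A.sig == A.depth]
25. n13.mk = "r"  [if S.depth then B₀.mk else "r"]
26. n13.ok = false  [S.depth == true]
27. n14.pre = 20  [terminal]
28. n16.mk = "zx"  ["zx"]
29. n16.ok = true  [true]
30. n17.val = 23  [terminal]
31. n18.val = -8  [terminal]
32. n16.live = 23  [len(B.mk) + 21]
33. n16.depth = -2  [f₁.val + f₀.val - 17]
34. n19.key = 22  [B.live - 1]
35. n20.pre = 30  [terminal]
36. n21.val = 6  [terminal]
37. n19.env = "rr"  ["rr"]
38. n15.key = 18  [B.depth + B.live - 3]
39. n15.live = 6  [B.live - 17]
40. n15.depth = false  [B.depth > -2]
41. n22.acc = 20  [terminal]
42. n13.live = 17  [d.pre * 3 - 43]
43. n13.depth = 5  [len(B.mk) + 4]
44. n23.val = -1  [B₁.live + S.key - 21]
45. n24.pre = 8  [terminal]
46. n25.acc = -2  [terminal]
47. n23.acc = "vw"  ["vw"]
48. n1.live = 12  [(if B₀.ok then B₁.depth else B₁.live) + 7]
49. n1.depth = 30  [B₁.depth + S.live + 31]
50. n26.pre = -8  [terminal]
51. n0.key = -7  [B.live * -2 + 17]
52. n0.live = -5  [B.live + d.pre - 9]
53. n0.depth = false  [d.pre > -8]

30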